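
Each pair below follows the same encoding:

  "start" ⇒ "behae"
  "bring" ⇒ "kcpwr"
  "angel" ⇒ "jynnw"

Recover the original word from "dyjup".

uncle

Shifts by position in start: pos 0: s→b (+9), pos 1: t→e (+11), pos 2: a→h (+7), pos 3: r→a (+9), pos 4: t→e (+11) — repeating every 3. A repeating key of period 3 is used — shifts +9, +11, +7 over and over.
Reversing it on dyjup: d−9=u, y−11=n, j−7=c, u−9=l, p−11=e.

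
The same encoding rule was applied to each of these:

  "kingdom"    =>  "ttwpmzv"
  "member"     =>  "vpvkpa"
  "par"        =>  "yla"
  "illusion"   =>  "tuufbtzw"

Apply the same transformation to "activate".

llctelcp

The shift depends on letter class: consonant k→t is +9, but vowel i→t is +11. The rule splits by letter class: vowels +11, consonants +9.
On activate: a(vowel)+11=l, c(cons)+9=l, t(cons)+9=c, i(vowel)+11=t, v(cons)+9=e, a(vowel)+11=l, t(cons)+9=c, e(vowel)+11=p.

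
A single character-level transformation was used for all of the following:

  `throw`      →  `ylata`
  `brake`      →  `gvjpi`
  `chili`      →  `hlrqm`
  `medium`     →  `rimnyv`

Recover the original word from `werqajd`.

railway

A repeating key of period 3 is used — shifts +5, +4, +9 over and over.
Undoing it on werqajd: w−5=r, e−4=a, r−9=i, q−5=l, a−4=w, j−9=a, d−5=y.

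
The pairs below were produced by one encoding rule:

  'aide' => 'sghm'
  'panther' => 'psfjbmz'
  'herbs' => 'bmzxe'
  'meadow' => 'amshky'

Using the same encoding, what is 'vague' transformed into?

tswom

a(0)→s(18) and i(8)→g(6) fit y≡5x+18 (mod 26); the inverse of 5 mod 26 is 21. Treating letters as 0–25, the rule is x ↦ 5x + 18 (mod 26).
For vague: v(21)→5·21+18≡19=t; a(0)→5·0+18≡18=s; g(6)→5·6+18≡22=w; u(20)→5·20+18≡14=o; e(4)→5·4+18≡12=m (all mod 26).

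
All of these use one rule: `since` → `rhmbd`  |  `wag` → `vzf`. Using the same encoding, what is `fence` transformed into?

edmbd

Compare letters: s→r is +25, i→h is +25, n→m is +25 — a constant shift. This is a Caesar cipher with shift 25.
Applying it to fence: f+25=e, e+25=d, n+25=m, c+25=b, e+25=d.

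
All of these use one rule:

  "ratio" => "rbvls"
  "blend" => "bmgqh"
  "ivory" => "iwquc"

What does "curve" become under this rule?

cvtyi

In ratio: r→r is +0, a→b is +1, t→v is +2, i→l is +3 — the shift increases by 1 each position. Letter i (0-indexed) is shifted by i+0, so successive shifts are 0, 1, 2, ….
Applying it to curve: c+0=c, u+1=v, r+2=t, v+3=y, e+4=i.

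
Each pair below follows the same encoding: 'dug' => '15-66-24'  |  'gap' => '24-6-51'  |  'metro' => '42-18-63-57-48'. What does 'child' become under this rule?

d(#4)→15 and u(#21)→66: differences scale by 3, so n = 3·pos + 3. The formula is n = 3×(alphabet index, a=1) + 3.
For child: c=3→12, h=8→27, i=9→30, l=12→39, d=4→15.

12-27-30-39-15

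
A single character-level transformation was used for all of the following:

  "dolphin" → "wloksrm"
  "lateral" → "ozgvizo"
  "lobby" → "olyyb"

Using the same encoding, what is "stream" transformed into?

Each pair mirrors across the alphabet (d↔w, o↔l, l↔o): positions sum to 25. Letters are reflected about the middle of the alphabet (position → 25−position): Atbash.
Applying it to stream: s↔h, t↔g, r↔i, e↔v, a↔z, m↔n.

hgivzn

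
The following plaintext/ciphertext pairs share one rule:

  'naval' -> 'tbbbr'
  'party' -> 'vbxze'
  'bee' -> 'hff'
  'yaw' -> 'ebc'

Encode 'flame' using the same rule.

Vowels shift forward by 1 and consonants shift forward by 6.
On flame: f(cons)+6=l, l(cons)+6=r, a(vowel)+1=b, m(cons)+6=s, e(vowel)+1=f.

lrbsf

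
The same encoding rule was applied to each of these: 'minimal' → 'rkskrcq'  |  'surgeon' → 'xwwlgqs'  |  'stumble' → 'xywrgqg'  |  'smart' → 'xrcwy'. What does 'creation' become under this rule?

The shift depends on letter class: consonant m→r is +5, but vowel i→k is +2. Vowels shift forward by 2 and consonants shift forward by 5.
For creation: c(cons)+5=h, r(cons)+5=w, e(vowel)+2=g, a(vowel)+2=c, t(cons)+5=y, i(vowel)+2=k, o(vowel)+2=q, n(cons)+5=s.

hwgcykqs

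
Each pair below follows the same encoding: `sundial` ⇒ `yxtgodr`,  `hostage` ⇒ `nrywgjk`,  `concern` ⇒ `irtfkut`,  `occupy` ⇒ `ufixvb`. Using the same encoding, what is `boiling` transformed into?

hroooqm

Shifts by position in sundial: pos 0: s→y (+6), pos 1: u→x (+3), pos 2: n→t (+6), pos 3: d→g (+3) — repeating every 2. The shifts repeat in a cycle of length 2: positions 0,1,… shift by +6, +3, then the pattern repeats.
Applying it to boiling: b+6=h, o+3=r, i+6=o, l+3=o, i+6=o, n+3=q, g+6=m.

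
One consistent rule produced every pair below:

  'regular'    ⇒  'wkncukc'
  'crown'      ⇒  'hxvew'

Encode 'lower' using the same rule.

In regular: r→w is +5, e→k is +6, g→n is +7, u→c is +8 — the shift increases by 1 each position. The shift increases by 1 at each position, starting from +5: 5, 6, 7, ….
On lower: l+5=q, o+6=u, w+7=d, e+8=m, r+9=a.

qudma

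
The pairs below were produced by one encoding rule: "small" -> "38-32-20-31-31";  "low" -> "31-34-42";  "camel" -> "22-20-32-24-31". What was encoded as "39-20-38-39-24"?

The number is (letter's place in the alphabet, a=1) + 19.
Decoding 39-20-38-39-24: 39→(39−19)÷1=20=t, 20→(20−19)÷1=1=a, 38→(38−19)÷1=19=s, 39→(39−19)÷1=20=t, 24→(24−19)÷1=5=e.

taste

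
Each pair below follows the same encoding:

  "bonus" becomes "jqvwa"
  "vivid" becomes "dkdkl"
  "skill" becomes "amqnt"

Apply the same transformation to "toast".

Shifts by position in bonus: pos 0: b→j (+8), pos 1: o→q (+2), pos 2: n→v (+8), pos 3: u→w (+2) — repeating every 2. The shifts repeat in a cycle of length 2: positions 0,1,… shift by +8, +2, then the pattern repeats.
Applying it to toast: t+8=b, o+2=q, a+8=i, s+2=u, t+8=b.

bqiub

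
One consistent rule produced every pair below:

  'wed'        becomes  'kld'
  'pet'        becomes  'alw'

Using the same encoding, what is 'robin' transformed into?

upivy

The output letters match the input read backwards, each shifted +7: wed reversed is dew. The word is reversed, then every letter is shifted forward by 7.
On robin: reverse → nibor; then shift: n+7=u, i+7=p, b+7=i, o+7=v, r+7=y.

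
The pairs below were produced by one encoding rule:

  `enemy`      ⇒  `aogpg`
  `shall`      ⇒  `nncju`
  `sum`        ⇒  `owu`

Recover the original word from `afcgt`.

ready

The word is reversed, then every letter is shifted forward by 2.
Reversing it on afcgt: shift back: a−2=y, f−2=d, c−2=a, g−2=e, t−2=r → ydaer; then reverse → ready.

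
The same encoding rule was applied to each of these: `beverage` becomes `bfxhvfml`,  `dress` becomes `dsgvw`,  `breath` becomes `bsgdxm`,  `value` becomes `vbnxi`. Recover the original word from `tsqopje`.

The shift increases by 1 at each position, starting from +0: 0, 1, 2, ….
Undoing it on tsqopje: t−0=t, s−1=r, q−2=o, o−3=l, p−4=l, j−5=e, e−6=y.

trolley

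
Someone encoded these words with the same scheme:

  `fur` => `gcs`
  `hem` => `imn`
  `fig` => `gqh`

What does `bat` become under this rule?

ciu

The shift depends on letter class: consonant f→g is +1, but vowel u→c is +8. Vowels shift forward by 8 and consonants shift forward by 1.
For bat: b(cons)+1=c, a(vowel)+8=i, t(cons)+1=u.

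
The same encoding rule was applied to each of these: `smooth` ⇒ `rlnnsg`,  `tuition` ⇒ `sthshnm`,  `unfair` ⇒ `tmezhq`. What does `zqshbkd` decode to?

Compare letters: s→r is +25, m→l is +25, o→n is +25 — a constant shift. It's a constant shift of +25 (ROT25).
Undoing it on zqshbkd: z−25=a, q−25=r, s−25=t, h−25=i, b−25=c, k−25=l, d−25=e.

article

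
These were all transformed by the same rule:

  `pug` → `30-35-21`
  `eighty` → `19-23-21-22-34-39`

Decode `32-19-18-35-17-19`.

p is letter #16 and maps to 30: an offset of 14. Each letter is replaced by its alphabet position (a=1..z=26) + 14.
Reversing it on 32-19-18-35-17-19: 32→(32−14)÷1=18=r, 19→(19−14)÷1=5=e, 18→(18−14)÷1=4=d, 35→(35−14)÷1=21=u, 17→(17−14)÷1=3=c, 19→(19−14)÷1=5=e.

reduce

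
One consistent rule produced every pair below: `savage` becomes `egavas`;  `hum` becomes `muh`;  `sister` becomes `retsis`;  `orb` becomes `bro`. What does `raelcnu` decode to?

unclear

The output letters match the input read backwards: savage reversed is egavas. The word is simply reversed.
Reversing it on raelcnu: then reverse → unclear.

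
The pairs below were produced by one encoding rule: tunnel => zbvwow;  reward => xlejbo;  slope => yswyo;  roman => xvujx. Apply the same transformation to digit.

jpord

In tunnel: t→z is +6, u→b is +7, n→v is +8, n→w is +9 — the shift increases by 1 each position. Letter i (0-indexed) is shifted by i+6, so successive shifts are 6, 7, 8, ….
Applying it to digit: d+6=j, i+7=p, g+8=o, i+9=r, t+10=d.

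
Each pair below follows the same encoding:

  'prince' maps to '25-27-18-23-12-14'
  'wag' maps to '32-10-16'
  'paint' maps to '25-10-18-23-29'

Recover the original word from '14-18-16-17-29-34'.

The number is (letter's place in the alphabet, a=1) + 9.
Decoding 14-18-16-17-29-34: 14→(14−9)÷1=5=e, 18→(18−9)÷1=9=i, 16→(16−9)÷1=7=g, 17→(17−9)÷1=8=h, 29→(29−9)÷1=20=t, 34→(34−9)÷1=25=y.

eighty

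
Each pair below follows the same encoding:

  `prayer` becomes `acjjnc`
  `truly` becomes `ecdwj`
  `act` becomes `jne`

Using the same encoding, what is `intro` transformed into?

ryecx

The shift depends on letter class: consonant p→a is +11, but vowel a→j is +9. Two shifts are in play — +9 for a/e/i/o/u, +11 for every other letter.
Applying it to intro: i(vowel)+9=r, n(cons)+11=y, t(cons)+11=e, r(cons)+11=c, o(vowel)+9=x.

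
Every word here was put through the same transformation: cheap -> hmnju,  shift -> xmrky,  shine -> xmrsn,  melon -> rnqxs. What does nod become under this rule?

The shift depends on letter class: consonant c→h is +5, but vowel e→n is +9. Two shifts are in play — +9 for a/e/i/o/u, +5 for every other letter.
Applying it to nod: n(cons)+5=s, o(vowel)+9=x, d(cons)+5=i.

sxi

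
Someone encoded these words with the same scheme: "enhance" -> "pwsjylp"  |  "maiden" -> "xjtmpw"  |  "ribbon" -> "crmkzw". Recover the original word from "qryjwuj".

Shifts by position in enhance: pos 0: e→p (+11), pos 1: n→w (+9), pos 2: h→s (+11), pos 3: a→j (+9) — repeating every 2. The shifts repeat in a cycle of length 2: positions 0,1,… shift by +11, +9, then the pattern repeats.
Undoing it on qryjwuj: q−11=f, r−9=i, y−11=n, j−9=a, w−11=l, u−9=l, j−11=y.

finally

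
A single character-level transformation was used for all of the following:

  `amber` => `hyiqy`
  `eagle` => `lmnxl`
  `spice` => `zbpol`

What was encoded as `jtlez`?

chess

Shifts by position in amber: pos 0: a→h (+7), pos 1: m→y (+12), pos 2: b→i (+7), pos 3: e→q (+12) — repeating every 2. The shifts repeat in a cycle of length 2: positions 0,1,… shift by +7, +12, then the pattern repeats.
Reversing it on jtlez: j−7=c, t−12=h, l−7=e, e−12=s, z−7=s.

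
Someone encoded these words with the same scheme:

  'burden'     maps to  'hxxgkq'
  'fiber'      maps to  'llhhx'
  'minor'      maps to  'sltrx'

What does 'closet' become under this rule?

Shifts by position in burden: pos 0: b→h (+6), pos 1: u→x (+3), pos 2: r→x (+6), pos 3: d→g (+3) — repeating every 2. The shifts repeat in a cycle of length 2: positions 0,1,… shift by +6, +3, then the pattern repeats.
Applying it to closet: c+6=i, l+3=o, o+6=u, s+3=v, e+6=k, t+3=w.

iouvkw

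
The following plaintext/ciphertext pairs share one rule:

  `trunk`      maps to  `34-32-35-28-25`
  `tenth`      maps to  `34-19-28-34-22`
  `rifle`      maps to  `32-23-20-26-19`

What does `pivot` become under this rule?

30-23-36-29-34

The number is (letter's place in the alphabet, a=1) + 14.
On pivot: p=16→30, i=9→23, v=22→36, o=15→29, t=20→34.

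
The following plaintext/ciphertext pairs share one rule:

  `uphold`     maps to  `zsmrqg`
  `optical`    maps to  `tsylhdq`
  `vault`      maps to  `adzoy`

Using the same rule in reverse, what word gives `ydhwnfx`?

tactics

Shifts by position in uphold: pos 0: u→z (+5), pos 1: p→s (+3), pos 2: h→m (+5), pos 3: o→r (+3) — repeating every 2. It's a Vigenère-style cipher with numeric key [5,3]: position i shifts by key[i mod 2].
Reversing it on ydhwnfx: y−5=t, d−3=a, h−5=c, w−3=t, n−5=i, f−3=c, x−5=s.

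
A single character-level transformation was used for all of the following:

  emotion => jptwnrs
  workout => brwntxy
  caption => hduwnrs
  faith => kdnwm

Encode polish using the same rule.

Shifts by position in emotion: pos 0: e→j (+5), pos 1: m→p (+3), pos 2: o→t (+5), pos 3: t→w (+3) — repeating every 2. It's a Vigenère-style cipher with numeric key [5,3]: position i shifts by key[i mod 2].
Applying it to polish: p+5=u, o+3=r, l+5=q, i+3=l, s+5=x, h+3=k.

urqlxk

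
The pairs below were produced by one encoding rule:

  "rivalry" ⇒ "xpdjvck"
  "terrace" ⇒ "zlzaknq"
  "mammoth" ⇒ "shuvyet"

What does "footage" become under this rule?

lvwckrq

Letter i (0-indexed) is shifted by i+6, so successive shifts are 6, 7, 8, ….
On footage: f+6=l, o+7=v, o+8=w, t+9=c, a+10=k, g+11=r, e+12=q.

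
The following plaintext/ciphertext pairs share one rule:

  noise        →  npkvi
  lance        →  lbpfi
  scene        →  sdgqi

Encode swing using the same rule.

sxkqk

In noise: n→n is +0, o→p is +1, i→k is +2, s→v is +3 — the shift increases by 1 each position. Letter i (0-indexed) is shifted by i+0, so successive shifts are 0, 1, 2, ….
For swing: s+0=s, w+1=x, i+2=k, n+3=q, g+4=k.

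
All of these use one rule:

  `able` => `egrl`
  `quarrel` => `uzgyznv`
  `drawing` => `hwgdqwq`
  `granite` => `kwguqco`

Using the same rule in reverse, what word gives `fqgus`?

In able: a→e is +4, b→g is +5, l→r is +6, e→l is +7 — the shift increases by 1 each position. Each letter shifts forward by (position + 4), i.e. 4, 5, 6, … — the shift grows by one for each successive letter.
Undoing it on fqgus: f−4=b, q−5=l, g−6=a, u−7=n, s−8=k.

blank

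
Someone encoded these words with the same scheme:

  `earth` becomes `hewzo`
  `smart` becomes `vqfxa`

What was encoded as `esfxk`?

In earth: e→h is +3, a→e is +4, r→w is +5, t→z is +6 — the shift increases by 1 each position. The shift increases by 1 at each position, starting from +3: 3, 4, 5, ….
Reversing it on esfxk: e−3=b, s−4=o, f−5=a, x−6=r, k−7=d.

board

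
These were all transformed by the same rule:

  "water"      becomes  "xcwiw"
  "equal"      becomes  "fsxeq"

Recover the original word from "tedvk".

Letter i (0-indexed) is shifted by i+1, so successive shifts are 1, 2, 3, ….
Reversing it on tedvk: t−1=s, e−2=c, d−3=a, v−4=r, k−5=f.

scarf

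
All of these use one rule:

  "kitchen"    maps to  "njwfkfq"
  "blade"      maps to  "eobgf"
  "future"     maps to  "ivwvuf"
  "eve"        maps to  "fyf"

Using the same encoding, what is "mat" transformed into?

Vowels shift forward by 1 and consonants shift forward by 3.
For mat: m(cons)+3=p, a(vowel)+1=b, t(cons)+3=w.

pbw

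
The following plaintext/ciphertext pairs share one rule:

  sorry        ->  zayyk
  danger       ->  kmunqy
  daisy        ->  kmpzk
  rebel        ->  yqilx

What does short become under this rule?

Shifts by position in sorry: pos 0: s→z (+7), pos 1: o→a (+12), pos 2: r→y (+7), pos 3: r→y (+7), pos 4: y→k (+12) — repeating every 3. It's a Vigenère-style cipher with numeric key [7,12,7]: position i shifts by key[i mod 3].
On short: s+7=z, h+12=t, o+7=v, r+7=y, t+12=f.

ztvyf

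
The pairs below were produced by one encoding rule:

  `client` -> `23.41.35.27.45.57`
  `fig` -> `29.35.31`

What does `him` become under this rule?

c(#3)→23 and l(#12)→41: differences scale by 2, so n = 2·pos + 17. The formula is n = 2×(alphabet index, a=1) + 17.
For him: h=8→33, i=9→35, m=13→43.

33.35.43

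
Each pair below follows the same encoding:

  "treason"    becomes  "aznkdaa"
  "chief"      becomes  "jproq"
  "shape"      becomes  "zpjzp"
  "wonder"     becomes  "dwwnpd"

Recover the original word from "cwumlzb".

volcano

In treason: t→a is +7, r→z is +8, e→n is +9, a→k is +10 — the shift increases by 1 each position. Letter i (0-indexed) is shifted by i+7, so successive shifts are 7, 8, 9, ….
Undoing it on cwumlzb: c−7=v, w−8=o, u−9=l, m−10=c, l−11=a, z−12=n, b−13=o.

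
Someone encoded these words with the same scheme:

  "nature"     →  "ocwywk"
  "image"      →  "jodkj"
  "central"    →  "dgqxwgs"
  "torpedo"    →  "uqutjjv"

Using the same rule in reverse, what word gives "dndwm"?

The shift increases by 1 at each position, starting from +1: 1, 2, 3, ….
Undoing it on dndwm: d−1=c, n−2=l, d−3=a, w−4=s, m−5=h.

clash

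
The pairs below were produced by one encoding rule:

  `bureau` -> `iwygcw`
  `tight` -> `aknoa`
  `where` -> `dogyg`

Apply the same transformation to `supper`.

zwwwgy

The shift depends on letter class: consonant b→i is +7, but vowel u→w is +2. The rule splits by letter class: vowels +2, consonants +7.
Applying it to supper: s(cons)+7=z, u(vowel)+2=w, p(cons)+7=w, p(cons)+7=w, e(vowel)+2=g, r(cons)+7=y.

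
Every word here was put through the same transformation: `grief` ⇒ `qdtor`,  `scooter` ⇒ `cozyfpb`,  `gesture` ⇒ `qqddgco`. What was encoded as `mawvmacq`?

collapse

Shifts by position in grief: pos 0: g→q (+10), pos 1: r→d (+12), pos 2: i→t (+11), pos 3: e→o (+10), pos 4: f→r (+12) — repeating every 3. The shifts repeat in a cycle of length 3: positions 0,1,… shift by +10, +12, +11, then the pattern repeats.
Decoding mawvmacq: m−10=c, a−12=o, w−11=l, v−10=l, m−12=a, a−11=p, c−10=s, q−12=e.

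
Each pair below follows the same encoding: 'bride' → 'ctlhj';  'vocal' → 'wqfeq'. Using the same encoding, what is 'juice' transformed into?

In bride: b→c is +1, r→t is +2, i→l is +3, d→h is +4 — the shift increases by 1 each position. The shift increases by 1 at each position, starting from +1: 1, 2, 3, ….
For juice: j+1=k, u+2=w, i+3=l, c+4=g, e+5=j.

kwlgj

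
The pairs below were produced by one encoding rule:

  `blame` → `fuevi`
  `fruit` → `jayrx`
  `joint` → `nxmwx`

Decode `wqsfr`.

Shifts by position in blame: pos 0: b→f (+4), pos 1: l→u (+9), pos 2: a→e (+4), pos 3: m→v (+9) — repeating every 2. A repeating key of period 2 is used — shifts +4, +9 over and over.
Reversing it on wqsfr: w−4=s, q−9=h, s−4=o, f−9=w, r−4=n.

shown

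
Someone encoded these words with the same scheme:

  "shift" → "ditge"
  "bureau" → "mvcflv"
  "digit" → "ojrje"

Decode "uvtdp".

juice

A repeating key of period 2 is used — shifts +11, +1 over and over.
Reversing it on uvtdp: u−11=j, v−1=u, t−11=i, d−1=c, p−11=e.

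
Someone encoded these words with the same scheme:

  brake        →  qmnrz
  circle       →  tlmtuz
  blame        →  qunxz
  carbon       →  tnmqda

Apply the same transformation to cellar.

b(1)→q(16) and r(17)→m(12) fit y≡3x+13 (mod 26); the inverse of 3 mod 26 is 9. Each letter's alphabet position (a=0..z=25) is mapped through 3·x+13 mod 26 — an affine cipher.
On cellar: c(2)→3·2+13≡19=t; e(4)→3·4+13≡25=z; l(11)→3·11+13≡20=u; l(11)→3·11+13≡20=u; a(0)→3·0+13≡13=n; r(17)→3·17+13≡12=m (all mod 26).

tzuunm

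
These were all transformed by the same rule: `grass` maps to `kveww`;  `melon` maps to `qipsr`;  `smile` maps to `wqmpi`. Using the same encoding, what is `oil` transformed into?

smp

Compare letters: g→k is +4, r→v is +4, a→e is +4 — a constant shift. Each letter is shifted forward by 4 in the alphabet (a Caesar shift of +4).
Applying it to oil: o+4=s, i+4=m, l+4=p.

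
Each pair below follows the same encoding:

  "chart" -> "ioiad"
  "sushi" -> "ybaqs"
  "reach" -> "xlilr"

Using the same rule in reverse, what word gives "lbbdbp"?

future

In chart: c→i is +6, h→o is +7, a→i is +8, r→a is +9 — the shift increases by 1 each position. Each letter shifts forward by (position + 6), i.e. 6, 7, 8, … — the shift grows by one for each successive letter.
Decoding lbbdbp: l−6=f, b−7=u, b−8=t, d−9=u, b−10=r, p−11=e.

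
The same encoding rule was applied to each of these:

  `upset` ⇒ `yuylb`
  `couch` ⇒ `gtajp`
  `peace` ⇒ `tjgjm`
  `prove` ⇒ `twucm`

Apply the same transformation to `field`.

jnksl

In upset: u→y is +4, p→u is +5, s→y is +6, e→l is +7 — the shift increases by 1 each position. The shift increases by 1 at each position, starting from +4: 4, 5, 6, ….
For field: f+4=j, i+5=n, e+6=k, l+7=s, d+8=l.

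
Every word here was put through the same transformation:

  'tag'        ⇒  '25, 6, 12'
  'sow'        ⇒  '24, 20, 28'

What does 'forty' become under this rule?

11, 20, 23, 25, 30

t is letter #20 and maps to 25: an offset of 5. Letters become their 1-based position plus 5 (so a→6, b→7, …).
For forty: f=6→11, o=15→20, r=18→23, t=20→25, y=25→30.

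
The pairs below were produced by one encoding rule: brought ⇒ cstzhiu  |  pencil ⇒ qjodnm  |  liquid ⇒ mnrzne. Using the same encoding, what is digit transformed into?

enhnu

The shift depends on letter class: consonant b→c is +1, but vowel o→t is +5. Vowels shift forward by 5 and consonants shift forward by 1.
Applying it to digit: d(cons)+1=e, i(vowel)+5=n, g(cons)+1=h, i(vowel)+5=n, t(cons)+1=u.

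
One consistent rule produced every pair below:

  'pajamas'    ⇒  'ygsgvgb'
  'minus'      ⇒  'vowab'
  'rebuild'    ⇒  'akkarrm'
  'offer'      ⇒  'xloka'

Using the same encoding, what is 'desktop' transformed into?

Shifts by position in pajamas: pos 0: p→y (+9), pos 1: a→g (+6), pos 2: j→s (+9), pos 3: a→g (+6) — repeating every 2. A repeating key of period 2 is used — shifts +9, +6 over and over.
Applying it to desktop: d+9=m, e+6=k, s+9=b, k+6=q, t+9=c, o+6=u, p+9=y.

mkbqcuy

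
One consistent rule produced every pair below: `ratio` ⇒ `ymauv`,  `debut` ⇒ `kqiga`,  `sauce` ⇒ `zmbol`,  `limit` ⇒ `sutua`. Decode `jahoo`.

Shifts by position in ratio: pos 0: r→y (+7), pos 1: a→m (+12), pos 2: t→a (+7), pos 3: i→u (+12) — repeating every 2. A repeating key of period 2 is used — shifts +7, +12 over and over.
Reversing it on jahoo: j−7=c, a−12=o, h−7=a, o−12=c, o−7=h.

coach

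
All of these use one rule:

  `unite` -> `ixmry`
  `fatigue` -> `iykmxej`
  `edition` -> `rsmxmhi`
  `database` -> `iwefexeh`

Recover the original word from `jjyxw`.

stuff

The output letters match the input read backwards, each shifted +4: unite reversed is etinu. Two steps: reverse the string, then apply a Caesar shift of +4.
Decoding jjyxw: shift back: j−4=f, j−4=f, y−4=u, x−4=t, w−4=s → ffuts; then reverse → stuff.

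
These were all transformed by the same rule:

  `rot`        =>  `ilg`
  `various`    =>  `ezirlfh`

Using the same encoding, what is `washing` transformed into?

dzhsrmt

Each pair mirrors across the alphabet (r↔i, o↔l, t↔g): positions sum to 25. Letters are reflected about the middle of the alphabet (position → 25−position): Atbash.
On washing: w↔d, a↔z, s↔h, h↔s, i↔r, n↔m, g↔t.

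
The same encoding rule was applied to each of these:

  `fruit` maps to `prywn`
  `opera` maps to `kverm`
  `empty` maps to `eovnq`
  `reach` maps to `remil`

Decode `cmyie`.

sauce

f(5)→p(15) and r(17)→r(17) fit y≡11x+12 (mod 26); the inverse of 11 mod 26 is 19. Each letter's alphabet position (a=0..z=25) is mapped through 11·x+12 mod 26 — an affine cipher.
Reversing it on cmyie: c(2)→19·(2−12)≡18=s; m(12)→19·(12−12)≡0=a; y(24)→19·(24−12)≡20=u; i(8)→19·(8−12)≡2=c; e(4)→19·(4−12)≡4=e (all mod 26).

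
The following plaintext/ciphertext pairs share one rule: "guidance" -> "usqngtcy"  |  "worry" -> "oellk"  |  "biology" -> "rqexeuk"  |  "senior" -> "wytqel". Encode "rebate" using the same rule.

g(6)→u(20) and u(20)→s(18) fit y≡11x+6 (mod 26); the inverse of 11 mod 26 is 19. This is an affine cipher: with a=0,…,z=25, each position x becomes (11x+6) mod 26.
For rebate: r(17)→11·17+6≡11=l; e(4)→11·4+6≡24=y; b(1)→11·1+6≡17=r; a(0)→11·0+6≡6=g; t(19)→11·19+6≡7=h; e(4)→11·4+6≡24=y (all mod 26).

lyrghy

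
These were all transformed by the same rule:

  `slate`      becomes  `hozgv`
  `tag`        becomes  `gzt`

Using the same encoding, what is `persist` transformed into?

Each pair mirrors across the alphabet (s↔h, l↔o, a↔z): positions sum to 25. Letters are reflected about the middle of the alphabet (position → 25−position): Atbash.
On persist: p↔k, e↔v, r↔i, s↔h, i↔r, s↔h, t↔g.

kvihrhg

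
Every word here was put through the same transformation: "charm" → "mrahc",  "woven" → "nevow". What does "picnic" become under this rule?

cincip

It's just the letters in reverse order.
On picnic: reverse → cincip.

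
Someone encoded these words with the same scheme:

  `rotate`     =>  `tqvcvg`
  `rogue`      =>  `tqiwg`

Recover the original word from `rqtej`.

porch

Compare letters: r→t is +2, o→q is +2, t→v is +2 — a constant shift. Each letter is shifted forward by 2 in the alphabet (a Caesar shift of +2).
Decoding rqtej: r−2=p, q−2=o, t−2=r, e−2=c, j−2=h.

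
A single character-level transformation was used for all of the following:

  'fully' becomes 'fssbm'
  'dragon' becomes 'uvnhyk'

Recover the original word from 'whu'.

nap

The output letters match the input read backwards, each shifted +7: fully reversed is ylluf. Two steps: reverse the string, then apply a Caesar shift of +7.
Undoing it on whu: shift back: w−7=p, h−7=a, u−7=n → pan; then reverse → nap.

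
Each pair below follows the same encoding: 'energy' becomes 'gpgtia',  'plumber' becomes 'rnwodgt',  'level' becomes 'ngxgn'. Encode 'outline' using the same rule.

qwvnkpg

Compare letters: e→g is +2, n→p is +2, e→g is +2 — a constant shift. It's a constant shift of +2 (ROT2).
For outline: o+2=q, u+2=w, t+2=v, l+2=n, i+2=k, n+2=p, e+2=g.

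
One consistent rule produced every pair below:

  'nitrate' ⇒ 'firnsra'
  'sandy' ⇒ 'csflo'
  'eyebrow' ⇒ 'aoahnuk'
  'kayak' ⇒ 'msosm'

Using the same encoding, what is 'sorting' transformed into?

cunrife

n(13)→f(5) and i(8)→i(8) fit y≡15x+18 (mod 26); the inverse of 15 mod 26 is 7. Treating letters as 0–25, the rule is x ↦ 15x + 18 (mod 26).
For sorting: s(18)→15·18+18≡2=c; o(14)→15·14+18≡20=u; r(17)→15·17+18≡13=n; t(19)→15·19+18≡17=r; i(8)→15·8+18≡8=i; n(13)→15·13+18≡5=f; g(6)→15·6+18≡4=e (all mod 26).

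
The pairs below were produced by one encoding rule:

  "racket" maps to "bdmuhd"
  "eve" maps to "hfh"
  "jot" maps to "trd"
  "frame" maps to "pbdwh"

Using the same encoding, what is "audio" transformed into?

dxnlr

The shift depends on letter class: consonant r→b is +10, but vowel a→d is +3. Vowels shift forward by 3 and consonants shift forward by 10.
For audio: a(vowel)+3=d, u(vowel)+3=x, d(cons)+10=n, i(vowel)+3=l, o(vowel)+3=r.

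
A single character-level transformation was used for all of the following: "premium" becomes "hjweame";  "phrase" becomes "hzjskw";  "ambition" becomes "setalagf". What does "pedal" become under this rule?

hwvsd

Compare letters: p→h is +18, r→j is +18, e→w is +18 — a constant shift. Each letter is shifted forward by 18 in the alphabet (a Caesar shift of +18).
Applying it to pedal: p+18=h, e+18=w, d+18=v, a+18=s, l+18=d.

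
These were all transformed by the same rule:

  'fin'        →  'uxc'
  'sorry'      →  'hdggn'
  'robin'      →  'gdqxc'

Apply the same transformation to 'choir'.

rwdxg

Each letter is shifted forward by 15 in the alphabet (a Caesar shift of +15).
Applying it to choir: c+15=r, h+15=w, o+15=d, i+15=x, r+15=g.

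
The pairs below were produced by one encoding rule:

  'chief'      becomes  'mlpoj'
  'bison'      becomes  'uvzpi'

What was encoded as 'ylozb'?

usher

The output letters match the input read backwards, each shifted +7: chief reversed is feihc. Read the word backwards and shift each letter +7.
Reversing it on ylozb: shift back: y−7=r, l−7=e, o−7=h, z−7=s, b−7=u → rehsu; then reverse → usher.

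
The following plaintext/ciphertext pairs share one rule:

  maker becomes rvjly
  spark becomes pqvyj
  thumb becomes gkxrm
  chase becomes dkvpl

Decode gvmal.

m(12)→r(17) and a(0)→v(21) fit y≡17x+21 (mod 26); the inverse of 17 mod 26 is 23. Treating letters as 0–25, the rule is x ↦ 17x + 21 (mod 26).
Decoding gvmal: g(6)→23·(6−21)≡19=t; v(21)→23·(21−21)≡0=a; m(12)→23·(12−21)≡1=b; a(0)→23·(0−21)≡11=l; l(11)→23·(11−21)≡4=e (all mod 26).

table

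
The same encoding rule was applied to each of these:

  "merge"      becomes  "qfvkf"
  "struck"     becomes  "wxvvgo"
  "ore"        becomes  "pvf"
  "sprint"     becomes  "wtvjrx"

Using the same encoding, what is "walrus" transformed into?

The shift depends on letter class: consonant m→q is +4, but vowel e→f is +1. The rule splits by letter class: vowels +1, consonants +4.
For walrus: w(cons)+4=a, a(vowel)+1=b, l(cons)+4=p, r(cons)+4=v, u(vowel)+1=v, s(cons)+4=w.

abpvvw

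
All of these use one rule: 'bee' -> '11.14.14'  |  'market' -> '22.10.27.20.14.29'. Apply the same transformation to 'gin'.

16.18.23

b is letter #2 and maps to 11: an offset of 9. Each letter is replaced by its alphabet position (a=1..z=26) + 9.
On gin: g=7→16, i=9→18, n=14→23.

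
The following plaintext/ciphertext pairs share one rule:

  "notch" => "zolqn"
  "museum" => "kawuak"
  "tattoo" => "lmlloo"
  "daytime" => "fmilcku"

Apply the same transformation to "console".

n(13)→z(25) and o(14)→o(14) fit y≡15x+12 (mod 26); the inverse of 15 mod 26 is 7. This is an affine cipher: with a=0,…,z=25, each position x becomes (15x+12) mod 26.
On console: c(2)→15·2+12≡16=q; o(14)→15·14+12≡14=o; n(13)→15·13+12≡25=z; s(18)→15·18+12≡22=w; o(14)→15·14+12≡14=o; l(11)→15·11+12≡21=v; e(4)→15·4+12≡20=u (all mod 26).

qozwovu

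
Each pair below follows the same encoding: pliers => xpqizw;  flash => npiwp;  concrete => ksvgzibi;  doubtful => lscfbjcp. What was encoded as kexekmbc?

capacity

A repeating key of period 2 is used — shifts +8, +4 over and over.
Undoing it on kexekmbc: k−8=c, e−4=a, x−8=p, e−4=a, k−8=c, m−4=i, b−8=t, c−4=y.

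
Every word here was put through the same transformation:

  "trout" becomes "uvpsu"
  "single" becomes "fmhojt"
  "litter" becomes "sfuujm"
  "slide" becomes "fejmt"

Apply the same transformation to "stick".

ldjut

The output letters match the input read backwards, each shifted +1: trout reversed is tuort. Two steps: reverse the string, then apply a Caesar shift of +1.
On stick: reverse → kcits; then shift: k+1=l, c+1=d, i+1=j, t+1=u, s+1=t.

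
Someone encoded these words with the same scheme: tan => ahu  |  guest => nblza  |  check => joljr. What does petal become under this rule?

Compare letters: t→a is +7, a→h is +7, n→u is +7 — a constant shift. This is a Caesar cipher with shift 7.
Applying it to petal: p+7=w, e+7=l, t+7=a, a+7=h, l+7=s.

wlahs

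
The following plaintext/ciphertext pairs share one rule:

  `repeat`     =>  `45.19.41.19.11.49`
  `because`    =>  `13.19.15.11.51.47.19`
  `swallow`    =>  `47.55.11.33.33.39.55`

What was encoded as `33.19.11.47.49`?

r(#18)→45 and e(#5)→19: differences scale by 2, so n = 2·pos + 9. With a=1..z=26, the number is 2·pos + 9.
Undoing it on 33.19.11.47.49: 33→(33−9)÷2=12=l, 19→(19−9)÷2=5=e, 11→(11−9)÷2=1=a, 47→(47−9)÷2=19=s, 49→(49−9)÷2=20=t.

least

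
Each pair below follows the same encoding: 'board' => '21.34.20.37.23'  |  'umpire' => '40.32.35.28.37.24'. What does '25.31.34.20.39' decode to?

float

The number is (letter's place in the alphabet, a=1) + 19.
Decoding 25.31.34.20.39: 25→(25−19)÷1=6=f, 31→(31−19)÷1=12=l, 34→(34−19)÷1=15=o, 20→(20−19)÷1=1=a, 39→(39−19)÷1=20=t.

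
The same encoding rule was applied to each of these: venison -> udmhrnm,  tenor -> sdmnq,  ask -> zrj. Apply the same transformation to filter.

Compare letters: v→u is +25, e→d is +25, n→m is +25 — a constant shift. This is a Caesar cipher with shift 25.
For filter: f+25=e, i+25=h, l+25=k, t+25=s, e+25=d, r+25=q.

ehksdq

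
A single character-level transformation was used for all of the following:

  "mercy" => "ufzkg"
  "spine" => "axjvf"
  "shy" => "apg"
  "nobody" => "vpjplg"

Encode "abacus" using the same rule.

The shift depends on letter class: consonant m→u is +8, but vowel e→f is +1. Two shifts are in play — +1 for a/e/i/o/u, +8 for every other letter.
Applying it to abacus: a(vowel)+1=b, b(cons)+8=j, a(vowel)+1=b, c(cons)+8=k, u(vowel)+1=v, s(cons)+8=a.

bjbkva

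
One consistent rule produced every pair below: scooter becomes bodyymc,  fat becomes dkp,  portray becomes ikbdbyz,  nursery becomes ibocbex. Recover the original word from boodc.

steer

The output letters match the input read backwards, each shifted +10: scooter reversed is retoocs. The word is reversed, then every letter is shifted forward by 10.
Undoing it on boodc: shift back: b−10=r, o−10=e, o−10=e, d−10=t, c−10=s → reets; then reverse → steer.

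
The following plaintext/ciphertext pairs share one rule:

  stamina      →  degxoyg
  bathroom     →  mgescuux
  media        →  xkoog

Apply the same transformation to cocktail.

Two shifts are in play — +6 for a/e/i/o/u, +11 for every other letter.
Applying it to cocktail: c(cons)+11=n, o(vowel)+6=u, c(cons)+11=n, k(cons)+11=v, t(cons)+11=e, a(vowel)+6=g, i(vowel)+6=o, l(cons)+11=w.

nunvegow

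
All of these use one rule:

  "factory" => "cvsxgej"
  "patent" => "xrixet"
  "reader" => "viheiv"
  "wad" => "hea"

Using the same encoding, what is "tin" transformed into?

rmx

The output letters match the input read backwards, each shifted +4: factory reversed is yrotcaf. Two steps: reverse the string, then apply a Caesar shift of +4.
On tin: reverse → nit; then shift: n+4=r, i+4=m, t+4=x.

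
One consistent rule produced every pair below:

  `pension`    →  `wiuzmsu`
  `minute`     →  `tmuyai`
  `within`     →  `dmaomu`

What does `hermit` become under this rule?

oiytma

The shift depends on letter class: consonant p→w is +7, but vowel e→i is +4. The rule splits by letter class: vowels +4, consonants +7.
Applying it to hermit: h(cons)+7=o, e(vowel)+4=i, r(cons)+7=y, m(cons)+7=t, i(vowel)+4=m, t(cons)+7=a.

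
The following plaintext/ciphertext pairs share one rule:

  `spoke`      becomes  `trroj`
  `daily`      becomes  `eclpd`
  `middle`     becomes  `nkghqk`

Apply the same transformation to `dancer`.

In spoke: s→t is +1, p→r is +2, o→r is +3, k→o is +4 — the shift increases by 1 each position. Letter i (0-indexed) is shifted by i+1, so successive shifts are 1, 2, 3, ….
Applying it to dancer: d+1=e, a+2=c, n+3=q, c+4=g, e+5=j, r+6=x.

ecqgjx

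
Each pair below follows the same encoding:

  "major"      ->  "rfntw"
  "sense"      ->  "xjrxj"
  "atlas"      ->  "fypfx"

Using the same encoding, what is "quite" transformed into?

Shifts by position in major: pos 0: m→r (+5), pos 1: a→f (+5), pos 2: j→n (+4), pos 3: o→t (+5), pos 4: r→w (+5) — repeating every 3. It's a Vigenère-style cipher with numeric key [5,5,4]: position i shifts by key[i mod 3].
On quite: q+5=v, u+5=z, i+4=m, t+5=y, e+5=j.

vzmyj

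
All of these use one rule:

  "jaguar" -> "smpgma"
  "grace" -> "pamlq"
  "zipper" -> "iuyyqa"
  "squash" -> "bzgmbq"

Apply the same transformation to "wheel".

The shift depends on letter class: consonant j→s is +9, but vowel a→m is +12. The rule splits by letter class: vowels +12, consonants +9.
On wheel: w(cons)+9=f, h(cons)+9=q, e(vowel)+12=q, e(vowel)+12=q, l(cons)+9=u.

fqqqu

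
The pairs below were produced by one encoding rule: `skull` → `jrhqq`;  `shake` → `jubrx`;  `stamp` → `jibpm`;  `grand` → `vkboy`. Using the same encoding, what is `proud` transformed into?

mknhy

s(18)→j(9) and k(10)→r(17) fit y≡25x+1 (mod 26); the inverse of 25 mod 26 is 25. This is an affine cipher: with a=0,…,z=25, each position x becomes (25x+1) mod 26.
On proud: p(15)→25·15+1≡12=m; r(17)→25·17+1≡10=k; o(14)→25·14+1≡13=n; u(20)→25·20+1≡7=h; d(3)→25·3+1≡24=y (all mod 26).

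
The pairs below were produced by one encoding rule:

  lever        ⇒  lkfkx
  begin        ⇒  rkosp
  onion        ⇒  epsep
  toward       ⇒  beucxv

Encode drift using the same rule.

vxszb

l(11)→l(11) and e(4)→k(10) fit y≡15x+2 (mod 26); the inverse of 15 mod 26 is 7. Treating letters as 0–25, the rule is x ↦ 15x + 2 (mod 26).
Applying it to drift: d(3)→15·3+2≡21=v; r(17)→15·17+2≡23=x; i(8)→15·8+2≡18=s; f(5)→15·5+2≡25=z; t(19)→15·19+2≡1=b (all mod 26).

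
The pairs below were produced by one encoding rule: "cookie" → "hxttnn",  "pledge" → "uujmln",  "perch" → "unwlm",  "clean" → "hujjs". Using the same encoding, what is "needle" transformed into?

Shifts by position in cookie: pos 0: c→h (+5), pos 1: o→x (+9), pos 2: o→t (+5), pos 3: k→t (+9) — repeating every 2. The shifts repeat in a cycle of length 2: positions 0,1,… shift by +5, +9, then the pattern repeats.
Applying it to needle: n+5=s, e+9=n, e+5=j, d+9=m, l+5=q, e+9=n.

snjmqn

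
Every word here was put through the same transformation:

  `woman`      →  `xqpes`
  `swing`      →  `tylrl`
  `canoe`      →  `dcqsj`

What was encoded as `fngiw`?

elder

The shift increases by 1 at each position, starting from +1: 1, 2, 3, ….
Decoding fngiw: f−1=e, n−2=l, g−3=d, i−4=e, w−5=r.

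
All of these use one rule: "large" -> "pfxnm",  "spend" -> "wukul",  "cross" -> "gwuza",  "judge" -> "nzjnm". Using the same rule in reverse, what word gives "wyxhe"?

straw

In large: l→p is +4, a→f is +5, r→x is +6, g→n is +7 — the shift increases by 1 each position. Each letter shifts forward by (position + 4), i.e. 4, 5, 6, … — the shift grows by one for each successive letter.
Reversing it on wyxhe: w−4=s, y−5=t, x−6=r, h−7=a, e−8=w.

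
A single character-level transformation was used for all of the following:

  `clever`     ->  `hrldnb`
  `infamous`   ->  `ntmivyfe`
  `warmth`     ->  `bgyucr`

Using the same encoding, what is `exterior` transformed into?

In clever: c→h is +5, l→r is +6, e→l is +7, v→d is +8 — the shift increases by 1 each position. Letter i (0-indexed) is shifted by i+5, so successive shifts are 5, 6, 7, ….
For exterior: e+5=j, x+6=d, t+7=a, e+8=m, r+9=a, i+10=s, o+11=z, r+12=d.

jdamaszd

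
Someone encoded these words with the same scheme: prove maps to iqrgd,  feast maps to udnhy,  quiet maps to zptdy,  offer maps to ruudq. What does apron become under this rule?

p(15)→i(8) and r(17)→q(16) fit y≡17x+13 (mod 26); the inverse of 17 mod 26 is 23. Treating letters as 0–25, the rule is x ↦ 17x + 13 (mod 26).
For apron: a(0)→17·0+13≡13=n; p(15)→17·15+13≡8=i; r(17)→17·17+13≡16=q; o(14)→17·14+13≡17=r; n(13)→17·13+13≡0=a (all mod 26).

niqra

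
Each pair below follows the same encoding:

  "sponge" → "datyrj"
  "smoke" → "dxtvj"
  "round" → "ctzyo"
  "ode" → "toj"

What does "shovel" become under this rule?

dstgjw

Two shifts are in play — +5 for a/e/i/o/u, +11 for every other letter.
For shovel: s(cons)+11=d, h(cons)+11=s, o(vowel)+5=t, v(cons)+11=g, e(vowel)+5=j, l(cons)+11=w.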